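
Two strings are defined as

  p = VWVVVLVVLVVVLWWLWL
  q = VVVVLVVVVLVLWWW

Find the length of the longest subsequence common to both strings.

Match V [1,1], V [3,2], V [4,3], V [5,4], L [6,5], V [7,6], V [8,7], V [10,8], V [11,9], V [12,11], L [13,12], W [14,13], W [15,14], W [17,15] — 14 characters in the same relative order in both. The LCS DP gives dp[18][15] = 14, so this is optimal.

14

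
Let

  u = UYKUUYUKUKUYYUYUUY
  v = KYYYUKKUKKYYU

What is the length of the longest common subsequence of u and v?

9

Match Y at u[2]=v[3], Y at u[6]=v[4], U at u[7]=v[5], K at u[8]=v[7], U at u[9]=v[8], K at u[10]=v[10], Y at u[13]=v[11], Y at u[15]=v[12], U at u[17]=v[13] — 9 characters in the same relative order in both. The LCS DP gives dp[18][13] = 9, so this is optimal.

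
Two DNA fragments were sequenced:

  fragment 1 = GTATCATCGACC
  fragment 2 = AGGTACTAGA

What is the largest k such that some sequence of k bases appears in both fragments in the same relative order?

Taking G at fragment 1[1]=fragment 2[3], then T at fragment 1[2]=fragment 2[4], then A at fragment 1[3]=fragment 2[5], then T at fragment 1[4]=fragment 2[7], then A at fragment 1[6]=fragment 2[8], then G at fragment 1[9]=fragment 2[9], then A at fragment 1[10]=fragment 2[10] gives a common subsequence of length 7. dp[12][10] = 7 confirms this is the maximum.

7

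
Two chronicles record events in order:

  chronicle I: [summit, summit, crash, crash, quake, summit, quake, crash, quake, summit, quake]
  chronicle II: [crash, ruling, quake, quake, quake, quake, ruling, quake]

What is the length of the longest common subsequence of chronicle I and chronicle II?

Taking crash (chronicle I #3, chronicle II #1), then quake (chronicle I #5, chronicle II #4), then quake (chronicle I #7, chronicle II #5), then quake (chronicle I #9, chronicle II #6), then quake (chronicle I #11, chronicle II #8) gives a common subsequence of length 5. The LCS DP gives dp[11][8] = 5, so this is optimal.

5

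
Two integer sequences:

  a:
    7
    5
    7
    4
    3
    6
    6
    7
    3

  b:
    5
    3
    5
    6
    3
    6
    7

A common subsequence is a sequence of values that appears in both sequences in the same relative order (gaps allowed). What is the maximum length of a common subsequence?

5

Taking 5 at a[2]=b[1], 3 at a[5]=b[2], 6 at a[6]=b[4], 6 at a[7]=b[6], 7 at a[8]=b[7] gives a common subsequence of length 5. Since dp[9][7] = 5, nothing longer is possible.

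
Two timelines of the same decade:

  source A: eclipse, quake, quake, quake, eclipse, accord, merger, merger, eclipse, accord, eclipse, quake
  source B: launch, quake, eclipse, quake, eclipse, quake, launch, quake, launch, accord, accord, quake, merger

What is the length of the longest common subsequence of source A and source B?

Taking eclipse [1,3] → quake [2,4] → quake [3,6] → quake [4,8] → accord [6,10] → accord [10,11] → quake [12,12] gives a common subsequence of length 7, and the DP table's final entry dp[12][13] is also 7, so no common subsequence is longer.

7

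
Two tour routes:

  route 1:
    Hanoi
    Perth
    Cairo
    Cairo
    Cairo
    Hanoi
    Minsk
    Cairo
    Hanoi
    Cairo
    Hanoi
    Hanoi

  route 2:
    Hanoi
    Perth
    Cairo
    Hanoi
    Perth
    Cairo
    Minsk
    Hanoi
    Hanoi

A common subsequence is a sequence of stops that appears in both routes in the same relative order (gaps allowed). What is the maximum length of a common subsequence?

7

One common subsequence of length 7: Hanoi [1,1] → Perth [2,2] → Cairo [3,3] → Cairo [5,6] → Minsk [7,7] → Hanoi [11,8] → Hanoi [12,9]. The LCS DP gives dp[12][9] = 7, so this is optimal.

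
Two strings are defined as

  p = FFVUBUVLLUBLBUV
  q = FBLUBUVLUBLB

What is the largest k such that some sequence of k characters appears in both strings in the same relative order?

10

Taking F at p[1]=q[1] → U at p[4]=q[4] → B at p[5]=q[5] → U at p[6]=q[6] → V at p[7]=q[7] → L at p[9]=q[8] → U at p[10]=q[9] → B at p[11]=q[10] → L at p[12]=q[11] → B at p[13]=q[12] gives a common subsequence of length 10. The LCS DP gives dp[15][12] = 10, so this is optimal.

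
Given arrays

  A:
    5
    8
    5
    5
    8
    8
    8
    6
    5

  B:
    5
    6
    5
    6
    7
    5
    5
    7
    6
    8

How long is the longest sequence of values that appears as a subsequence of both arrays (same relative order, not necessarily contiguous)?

Let dp[i][j] be the LCS length of the first i values of A and the first j values of B. dp[i][j] = dp[i-1][j-1]+1 when the i-th and j-th values match, else max(dp[i-1][j], dp[i][j-1]).
    ·  5  6  5  6  7  5  5  7  6  8
 ·  0  0  0  0  0  0  0  0  0  0  0
 5  0  1  1  1  1  1  1  1  1  1  1
 8  0  1  1  1  1  1  1  1  1  1  2
 5  0  1  1  2  2  2  2  2  2  2  2
 5  0  1  1  2  2  2  3  3  3  3  3
 8  0  1  1  2  2  2  3  3  3  3  4
 8  0  1  1  2  2  2  3  3  3  3  4
 8  0  1  1  2  2  2  3  3  3  3  4
 6  0  1  2  2  3  3  3  3  3  4  4
 5  0  1  2  3  3  3  4  4  4  4  4
dp[9][10] = 4. One LCS (by backtracking along matches): 5, 5, 5, 8.

4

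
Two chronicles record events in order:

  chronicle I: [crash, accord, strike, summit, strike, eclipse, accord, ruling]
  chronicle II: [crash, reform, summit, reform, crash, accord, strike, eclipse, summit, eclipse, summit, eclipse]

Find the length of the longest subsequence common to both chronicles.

Match crash [1,5]; then accord [2,6]; then strike [3,7]; then summit [4,11]; then eclipse [6,12] — 5 events in the same relative order in both. The LCS DP gives dp[8][12] = 5, so this is optimal.

5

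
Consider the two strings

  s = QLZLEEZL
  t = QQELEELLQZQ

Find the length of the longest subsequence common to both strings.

5

Taking Q (s #1, t #2), then L (s #4, t #4), then E (s #5, t #5), then E (s #6, t #6), then Z (s #7, t #10) gives a common subsequence of length 5, and the DP table's final entry dp[8][11] is also 5, so no common subsequence is longer.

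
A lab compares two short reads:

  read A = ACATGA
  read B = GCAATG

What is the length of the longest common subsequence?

4

Let dp[i][j] be the LCS length of the first i bases of read A and the first j bases of read B. dp[i][j] = dp[i-1][j-1]+1 when the i-th and j-th bases match, else max(dp[i-1][j], dp[i][j-1]).
    ·  G  C  A  A  T  G
 ·  0  0  0  0  0  0  0
 A  0  0  0  1  1  1  1
 C  0  0  1  1  1  1  1
 A  0  0  1  2  2  2  2
 T  0  0  1  2  2  3  3
 G  0  1  1  2  2  3  4
 A  0  1  1  2  3  3  4
dp[6][6] = 4. One LCS (by backtracking along matches): AATG.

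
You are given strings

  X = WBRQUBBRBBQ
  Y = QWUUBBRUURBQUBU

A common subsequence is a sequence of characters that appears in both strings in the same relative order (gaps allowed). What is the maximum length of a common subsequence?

7

Match W (X #1, Y #2); then B (X #2, Y #6); then R (X #3, Y #7); then U (X #5, Y #9); then R (X #8, Y #10); then B (X #9, Y #11); then B (X #10, Y #14) — 7 characters in the same relative order in both. Since dp[11][15] = 7, nothing longer is possible.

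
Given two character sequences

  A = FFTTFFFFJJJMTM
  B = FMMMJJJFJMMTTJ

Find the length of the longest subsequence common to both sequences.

One common subsequence of length 6: F (A #1, B #1); then J (A #9, B #6); then J (A #10, B #7); then J (A #11, B #9); then M (A #12, B #11); then T (A #13, B #13), and the DP table's final entry dp[14][14] is also 6, so no common subsequence is longer.

6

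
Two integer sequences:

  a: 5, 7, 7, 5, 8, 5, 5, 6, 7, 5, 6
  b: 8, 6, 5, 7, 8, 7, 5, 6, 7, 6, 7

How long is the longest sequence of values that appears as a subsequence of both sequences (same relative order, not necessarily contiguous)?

Taking 5 at a[1]=b[3], 7 at a[2]=b[4], 7 at a[3]=b[6], 5 at a[7]=b[7], 6 at a[8]=b[8], 7 at a[9]=b[9], 6 at a[11]=b[10] gives a common subsequence of length 7, and the DP table's final entry dp[11][11] is also 7, so no common subsequence is longer.

7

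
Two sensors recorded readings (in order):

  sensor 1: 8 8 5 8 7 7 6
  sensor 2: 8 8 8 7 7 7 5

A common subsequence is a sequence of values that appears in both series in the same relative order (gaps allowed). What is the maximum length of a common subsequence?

5

One common subsequence of length 5: 8 at sensor 1[1]=sensor 2[1] → 8 at sensor 1[2]=sensor 2[2] → 8 at sensor 1[4]=sensor 2[3] → 7 at sensor 1[5]=sensor 2[5] → 7 at sensor 1[6]=sensor 2[6], and the DP table's final entry dp[7][7] is also 5, so no common subsequence is longer.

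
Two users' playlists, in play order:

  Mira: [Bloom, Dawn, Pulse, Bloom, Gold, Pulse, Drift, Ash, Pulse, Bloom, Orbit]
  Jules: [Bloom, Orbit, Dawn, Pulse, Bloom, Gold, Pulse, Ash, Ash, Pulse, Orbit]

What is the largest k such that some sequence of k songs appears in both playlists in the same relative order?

One common subsequence of length 9: Bloom [1,1], then Dawn [2,3], then Pulse [3,4], then Bloom [4,5], then Gold [5,6], then Pulse [6,7], then Ash [8,9], then Pulse [9,10], then Orbit [11,11]. The LCS DP gives dp[11][11] = 9, so this is optimal.

9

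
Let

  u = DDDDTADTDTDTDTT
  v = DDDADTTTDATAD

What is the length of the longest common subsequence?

Pick D [1,1], then D [2,2], then D [3,3], then D [4,5], then T [5,6], then T [8,7], then T [10,8], then D [11,9], then T [12,11], then D [13,13]; all 10 characters appear in both, in order. dp[15][13] = 10 confirms this is the maximum.

10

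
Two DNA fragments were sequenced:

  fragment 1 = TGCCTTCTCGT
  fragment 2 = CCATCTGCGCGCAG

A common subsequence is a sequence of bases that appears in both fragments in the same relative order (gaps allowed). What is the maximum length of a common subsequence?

Match C at fragment 1[3]=fragment 2[1] → C at fragment 1[4]=fragment 2[2] → T at fragment 1[5]=fragment 2[4] → T at fragment 1[6]=fragment 2[6] → C at fragment 1[7]=fragment 2[10] → C at fragment 1[9]=fragment 2[12] → G at fragment 1[10]=fragment 2[14] — 7 bases in the same relative order in both. Since dp[11][14] = 7, nothing longer is possible.

7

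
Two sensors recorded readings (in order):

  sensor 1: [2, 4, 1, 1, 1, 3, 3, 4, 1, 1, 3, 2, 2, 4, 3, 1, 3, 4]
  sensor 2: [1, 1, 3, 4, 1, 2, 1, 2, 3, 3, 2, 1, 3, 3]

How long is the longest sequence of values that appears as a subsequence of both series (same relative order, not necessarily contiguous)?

Taking 1 at sensor 1[4]=sensor 2[1] → 1 at sensor 1[5]=sensor 2[2] → 3 at sensor 1[7]=sensor 2[3] → 4 at sensor 1[8]=sensor 2[4] → 1 at sensor 1[9]=sensor 2[5] → 1 at sensor 1[10]=sensor 2[7] → 3 at sensor 1[11]=sensor 2[10] → 2 at sensor 1[12]=sensor 2[11] → 3 at sensor 1[15]=sensor 2[13] → 3 at sensor 1[17]=sensor 2[14] gives a common subsequence of length 10, and the DP table's final entry dp[18][14] is also 10, so no common subsequence is longer.

10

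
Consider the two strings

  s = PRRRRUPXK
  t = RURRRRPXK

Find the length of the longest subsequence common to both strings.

Let dp[i][j] be the LCS length of the first i characters of s and the first j characters of t. dp[i][j] = dp[i-1][j-1]+1 when the i-th and j-th characters match, else max(dp[i-1][j], dp[i][j-1]).
    ·  R  U  R  R  R  R  P  X  K
 ·  0  0  0  0  0  0  0  0  0  0
 P  0  0  0  0  0  0  0  1  1  1
 R  0  1  1  1  1  1  1  1  1  1
 R  0  1  1  2  2  2  2  2  2  2
 R  0  1  1  2  3  3  3  3  3  3
 R  0  1  1  2  3  4  4  4  4  4
 U  0  1  2  2  3  4  4  4  4  4
 P  0  1  2  2  3  4  4  5  5  5
 X  0  1  2  2  3  4  4  5  6  6
 K  0  1  2  2  3  4  4  5  6  7
dp[9][9] = 7. One LCS (by backtracking along matches): RRRRPXK.

7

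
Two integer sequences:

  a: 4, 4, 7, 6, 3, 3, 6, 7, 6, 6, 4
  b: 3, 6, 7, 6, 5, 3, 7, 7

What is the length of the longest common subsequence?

4

Let dp[i][j] be the LCS length of the first i values of a and the first j values of b. dp[i][j] = dp[i-1][j-1]+1 when the i-th and j-th values match, else max(dp[i-1][j], dp[i][j-1]).
    ·  3  6  7  6  5  3  7  7
 ·  0  0  0  0  0  0  0  0  0
 4  0  0  0  0  0  0  0  0  0
 4  0  0  0  0  0  0  0  0  0
 7  0  0  0  1  1  1  1  1  1
 6  0  0  1  1  2  2  2  2  2
 3  0  1  1  1  2  2  3  3  3
 3  0  1  1  1  2  2  3  3  3
 6  0  1  2  2  2  2  3  3  3
 7  0  1  2  3  3  3  3  4  4
 6  0  1  2  3  4  4  4  4  4
 6  0  1  2  3  4  4  4  4  4
 4  0  1  2  3  4  4  4  4  4
dp[11][8] = 4. One LCS (by backtracking along matches): 7, 6, 3, 7.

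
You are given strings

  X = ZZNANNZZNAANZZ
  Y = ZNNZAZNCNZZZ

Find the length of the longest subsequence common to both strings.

Pick Z at X[2]=Y[1] → N at X[5]=Y[2] → N at X[6]=Y[3] → Z at X[7]=Y[4] → Z at X[8]=Y[6] → N at X[9]=Y[7] → N at X[12]=Y[9] → Z at X[13]=Y[11] → Z at X[14]=Y[12]; all 9 characters appear in both, in order. The LCS DP gives dp[14][12] = 9, so this is optimal.

9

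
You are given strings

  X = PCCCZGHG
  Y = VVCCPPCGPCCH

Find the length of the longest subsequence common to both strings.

Match P at X[1]=Y[6] → C at X[2]=Y[7] → C at X[3]=Y[10] → C at X[4]=Y[11] → H at X[7]=Y[12] — 5 characters in the same relative order in both. dp[8][12] = 5 confirms this is the maximum.

5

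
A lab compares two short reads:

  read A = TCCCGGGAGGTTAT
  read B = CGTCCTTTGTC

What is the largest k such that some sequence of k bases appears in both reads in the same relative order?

Match T (read A #1, read B #3), then C (read A #2, read B #4), then C (read A #3, read B #5), then T (read A #11, read B #7), then T (read A #12, read B #8), then T (read A #14, read B #10) — 6 bases in the same relative order in both. The LCS DP gives dp[14][11] = 6, so this is optimal.

6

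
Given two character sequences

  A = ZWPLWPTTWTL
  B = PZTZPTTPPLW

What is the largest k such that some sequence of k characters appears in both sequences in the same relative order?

5

Match Z (A #1, B #4), P (A #6, B #5), T (A #7, B #6), T (A #8, B #7), W (A #9, B #11) — 5 characters in the same relative order in both. dp[11][11] = 5 confirms this is the maximum.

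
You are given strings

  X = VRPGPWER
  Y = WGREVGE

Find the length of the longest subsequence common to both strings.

3

Let dp[i][j] be the LCS length of the first i characters of X and the first j characters of Y. dp[i][j] = dp[i-1][j-1]+1 when the i-th and j-th characters match, else max(dp[i-1][j], dp[i][j-1]).
    ·  W  G  R  E  V  G  E
 ·  0  0  0  0  0  0  0  0
 V  0  0  0  0  0  1  1  1
 R  0  0  0  1  1  1  1  1
 P  0  0  0  1  1  1  1  1
 G  0  0  1  1  1  1  2  2
 P  0  0  1  1  1  1  2  2
 W  0  1  1  1  1  1  2  2
 E  0  1  1  1  2  2  2  3
 R  0  1  1  2  2  2  2  3
dp[8][7] = 3. One LCS (by backtracking along matches): VGE.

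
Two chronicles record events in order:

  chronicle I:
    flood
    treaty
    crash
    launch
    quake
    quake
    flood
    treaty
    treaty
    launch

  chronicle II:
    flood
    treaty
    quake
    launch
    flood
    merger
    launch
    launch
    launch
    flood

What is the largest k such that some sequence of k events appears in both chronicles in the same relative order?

5

Taking flood at chronicle I[1]=chronicle II[1]; then treaty at chronicle I[2]=chronicle II[2]; then launch at chronicle I[4]=chronicle II[4]; then flood at chronicle I[7]=chronicle II[5]; then launch at chronicle I[10]=chronicle II[9] gives a common subsequence of length 5, and the DP table's final entry dp[10][10] is also 5, so no common subsequence is longer.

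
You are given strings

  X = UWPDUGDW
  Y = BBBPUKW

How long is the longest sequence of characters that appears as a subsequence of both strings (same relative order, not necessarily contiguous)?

3

Pick P [3,4] → U [5,5] → W [8,7]; all 3 characters appear in both, in order. Since dp[8][7] = 3, nothing longer is possible.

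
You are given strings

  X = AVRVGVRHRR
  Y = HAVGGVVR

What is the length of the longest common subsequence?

5

One common subsequence of length 5: A (X #1, Y #2); then V (X #2, Y #3); then V (X #4, Y #6); then V (X #6, Y #7); then R (X #10, Y #8), and the DP table's final entry dp[10][8] is also 5, so no common subsequence is longer.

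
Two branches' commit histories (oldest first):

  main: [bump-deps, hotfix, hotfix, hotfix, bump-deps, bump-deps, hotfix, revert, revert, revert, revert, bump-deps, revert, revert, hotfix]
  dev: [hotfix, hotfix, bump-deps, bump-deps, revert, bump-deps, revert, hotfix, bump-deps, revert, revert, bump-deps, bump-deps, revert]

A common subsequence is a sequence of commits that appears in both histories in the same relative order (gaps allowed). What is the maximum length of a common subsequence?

10

Match hotfix at main[3]=dev[1]; then hotfix at main[4]=dev[2]; then bump-deps at main[5]=dev[3]; then bump-deps at main[6]=dev[4]; then revert at main[8]=dev[5]; then revert at main[9]=dev[7]; then revert at main[10]=dev[10]; then revert at main[11]=dev[11]; then bump-deps at main[12]=dev[13]; then revert at main[14]=dev[14] — 10 commits in the same relative order in both. Since dp[15][14] = 10, nothing longer is possible.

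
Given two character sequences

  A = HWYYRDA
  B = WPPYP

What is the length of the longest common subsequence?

2

Let dp[i][j] be the LCS length of the first i characters of A and the first j characters of B. dp[i][j] = dp[i-1][j-1]+1 when the i-th and j-th characters match, else max(dp[i-1][j], dp[i][j-1]).
    ·  W  P  P  Y  P
 ·  0  0  0  0  0  0
 H  0  0  0  0  0  0
 W  0  1  1  1  1  1
 Y  0  1  1  1  2  2
 Y  0  1  1  1  2  2
 R  0  1  1  1  2  2
 D  0  1  1  1  2  2
 A  0  1  1  1  2  2
dp[7][5] = 2. One LCS (by backtracking along matches): WY.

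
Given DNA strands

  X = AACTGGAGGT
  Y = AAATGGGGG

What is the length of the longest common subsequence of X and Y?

Taking A [1,2]; then A [2,3]; then T [4,4]; then G [5,6]; then G [6,7]; then G [8,8]; then G [9,9] gives a common subsequence of length 7, and the DP table's final entry dp[10][9] is also 7, so no common subsequence is longer.

7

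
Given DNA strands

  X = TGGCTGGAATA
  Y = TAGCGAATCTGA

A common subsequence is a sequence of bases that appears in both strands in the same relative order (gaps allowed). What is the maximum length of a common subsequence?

8

Let dp[i][j] be the LCS length of the first i bases of X and the first j bases of Y. dp[i][j] = dp[i-1][j-1]+1 when the i-th and j-th bases match, else max(dp[i-1][j], dp[i][j-1]).
    ·  T  A  G  C  G  A  A  T  C  T  G  A
 ·  0  0  0  0  0  0  0  0  0  0  0  0  0
 T  0  1  1  1  1  1  1  1  1  1  1  1  1
 G  0  1  1  2  2  2  2  2  2  2  2  2  2
 G  0  1  1  2  2  3  3  3  3  3  3  3  3
 C  0  1  1  2  3  3  3  3  3  4  4  4  4
 T  0  1  1  2  3  3  3  3  4  4  5  5  5
 G  0  1  1  2  3  4  4  4  4  4  5  6  6
 G  0  1  1  2  3  4  4  4  4  4  5  6  6
 A  0  1  2  2  3  4  5  5  5  5  5  6  7
 A  0  1  2  2  3  4  5  6  6  6  6  6  7
 T  0  1  2  2  3  4  5  6  7  7  7  7  7
 A  0  1  2  2  3  4  5  6  7  7  7  7  8
dp[11][12] = 8. One LCS (by backtracking along matches): TGCGAATA.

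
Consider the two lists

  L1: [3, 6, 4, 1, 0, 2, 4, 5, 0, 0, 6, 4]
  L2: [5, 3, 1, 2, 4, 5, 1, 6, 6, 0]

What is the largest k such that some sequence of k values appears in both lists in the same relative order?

6

Let dp[i][j] be the LCS length of the first i values of L1 and the first j values of L2. dp[i][j] = dp[i-1][j-1]+1 when the i-th and j-th values match, else max(dp[i-1][j], dp[i][j-1]).
    ·  5  3  1  2  4  5  1  6  6  0
 ·  0  0  0  0  0  0  0  0  0  0  0
 3  0  0  1  1  1  1  1  1  1  1  1
 6  0  0  1  1  1  1  1  1  2  2  2
 4  0  0  1  1  1  2  2  2  2  2  2
 1  0  0  1  2  2  2  2  3  3  3  3
 0  0  0  1  2  2  2  2  3  3  3  4
 2  0  0  1  2  3  3  3  3  3  3  4
 4  0  0  1  2  3  4  4  4  4  4  4
 5  0  1  1  2  3  4  5  5  5  5  5
 0  0  1  1  2  3  4  5  5  5  5  6
 0  0  1  1  2  3  4  5  5  5  5  6
 6  0  1  1  2  3  4  5  5  6  6  6
 4  0  1  1  2  3  4  5  5  6  6  6
dp[12][10] = 6. One LCS (by backtracking along matches): 3, 1, 2, 4, 5, 0.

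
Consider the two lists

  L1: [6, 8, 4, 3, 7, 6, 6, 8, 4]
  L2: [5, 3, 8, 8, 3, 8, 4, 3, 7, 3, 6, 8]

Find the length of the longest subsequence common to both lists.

Let dp[i][j] be the LCS length of the first i values of L1 and the first j values of L2. dp[i][j] = dp[i-1][j-1]+1 when the i-th and j-th values match, else max(dp[i-1][j], dp[i][j-1]).
    ·  5  3  8  8  3  8  4  3  7  3  6  8
 ·  0  0  0  0  0  0  0  0  0  0  0  0  0
 6  0  0  0  0  0  0  0  0  0  0  0  1  1
 8  0  0  0  1  1  1  1  1  1  1  1  1  2
 4  0  0  0  1  1  1  1  2  2  2  2  2  2
 3  0  0  1  1  1  2  2  2  3  3  3  3  3
 7  0  0  1  1  1  2  2  2  3  4  4  4  4
 6  0  0  1  1  1  2  2  2  3  4  4  5  5
 6  0  0  1  1  1  2  2  2  3  4  4  5  5
 8  0  0  1  2  2  2  3  3  3  4  4  5  6
 4  0  0  1  2  2  2  3  4  4  4  4  5  6
dp[9][12] = 6. One LCS (by backtracking along matches): 8, 4, 3, 7, 6, 8.

6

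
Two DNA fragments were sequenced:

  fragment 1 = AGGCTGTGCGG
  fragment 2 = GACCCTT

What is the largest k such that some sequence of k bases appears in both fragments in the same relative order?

One common subsequence of length 4: A [1,2]; then C [4,5]; then T [5,6]; then T [7,7]. The LCS DP gives dp[11][7] = 4, so this is optimal.

4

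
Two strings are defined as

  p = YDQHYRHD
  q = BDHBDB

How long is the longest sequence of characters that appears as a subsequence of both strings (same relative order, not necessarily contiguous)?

Pick D (p #2, q #2), then H (p #4, q #3), then D (p #8, q #5); all 3 characters appear in both, in order. The LCS DP gives dp[8][6] = 3, so this is optimal.

3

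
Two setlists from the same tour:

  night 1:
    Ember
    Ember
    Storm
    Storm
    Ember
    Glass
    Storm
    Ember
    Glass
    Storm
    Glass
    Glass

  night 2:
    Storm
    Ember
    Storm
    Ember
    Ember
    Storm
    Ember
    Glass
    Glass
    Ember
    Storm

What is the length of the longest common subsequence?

7

Pick Ember (night 1 #1, night 2 #4) → Ember (night 1 #2, night 2 #5) → Storm (night 1 #4, night 2 #6) → Ember (night 1 #5, night 2 #7) → Glass (night 1 #6, night 2 #9) → Ember (night 1 #8, night 2 #10) → Storm (night 1 #10, night 2 #11); all 7 songs appear in both, in order. Since dp[12][11] = 7, nothing longer is possible.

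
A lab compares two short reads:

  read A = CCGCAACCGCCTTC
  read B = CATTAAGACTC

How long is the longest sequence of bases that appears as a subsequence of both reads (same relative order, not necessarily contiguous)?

Taking C at read A[1]=read B[1]; then A at read A[5]=read B[5]; then A at read A[6]=read B[6]; then G at read A[9]=read B[7]; then C at read A[11]=read B[9]; then T at read A[13]=read B[10]; then C at read A[14]=read B[11] gives a common subsequence of length 7. dp[14][11] = 7 confirms this is the maximum.

7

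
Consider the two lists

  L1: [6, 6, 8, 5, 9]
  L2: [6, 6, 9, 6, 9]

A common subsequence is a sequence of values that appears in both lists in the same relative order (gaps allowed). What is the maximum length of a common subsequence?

Match 6 [1,2], then 6 [2,4], then 9 [5,5] — 3 values in the same relative order in both. The LCS DP gives dp[5][5] = 3, so this is optimal.

3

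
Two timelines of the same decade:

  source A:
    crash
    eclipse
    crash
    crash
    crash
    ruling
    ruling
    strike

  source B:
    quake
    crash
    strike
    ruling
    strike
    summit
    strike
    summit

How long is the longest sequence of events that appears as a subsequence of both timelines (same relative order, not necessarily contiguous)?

3

Pick crash (source A #1, source B #2) → ruling (source A #6, source B #4) → strike (source A #8, source B #7); all 3 events appear in both, in order. Since dp[8][8] = 3, nothing longer is possible.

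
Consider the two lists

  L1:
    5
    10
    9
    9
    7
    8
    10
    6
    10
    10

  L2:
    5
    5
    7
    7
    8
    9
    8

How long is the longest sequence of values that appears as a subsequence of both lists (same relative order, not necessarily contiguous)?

3

Match 5 (L1 #1, L2 #2); then 9 (L1 #4, L2 #6); then 8 (L1 #6, L2 #7) — 3 values in the same relative order in both. dp[10][7] = 3 confirms this is the maximum.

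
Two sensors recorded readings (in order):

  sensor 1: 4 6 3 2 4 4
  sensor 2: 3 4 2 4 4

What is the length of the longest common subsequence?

Taking 4 (sensor 1 #1, sensor 2 #2); then 2 (sensor 1 #4, sensor 2 #3); then 4 (sensor 1 #5, sensor 2 #4); then 4 (sensor 1 #6, sensor 2 #5) gives a common subsequence of length 4. Since dp[6][5] = 4, nothing longer is possible.

4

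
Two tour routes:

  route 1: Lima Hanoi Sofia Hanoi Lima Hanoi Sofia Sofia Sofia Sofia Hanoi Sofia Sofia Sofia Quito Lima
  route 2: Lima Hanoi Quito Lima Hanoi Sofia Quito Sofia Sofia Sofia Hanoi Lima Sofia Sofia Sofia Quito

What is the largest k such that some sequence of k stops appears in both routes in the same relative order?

13

Pick Lima at route 1[1]=route 2[1], then Hanoi at route 1[2]=route 2[2], then Lima at route 1[5]=route 2[4], then Hanoi at route 1[6]=route 2[5], then Sofia at route 1[7]=route 2[6], then Sofia at route 1[8]=route 2[8], then Sofia at route 1[9]=route 2[9], then Sofia at route 1[10]=route 2[10], then Hanoi at route 1[11]=route 2[11], then Sofia at route 1[12]=route 2[13], then Sofia at route 1[13]=route 2[14], then Sofia at route 1[14]=route 2[15], then Quito at route 1[15]=route 2[16]; all 13 stops appear in both, in order. The LCS DP gives dp[16][16] = 13, so this is optimal.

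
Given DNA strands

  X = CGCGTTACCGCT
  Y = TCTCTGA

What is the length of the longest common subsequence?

4

Taking C [1,2]; then C [3,4]; then G [4,6]; then A [7,7] gives a common subsequence of length 4. Since dp[12][7] = 4, nothing longer is possible.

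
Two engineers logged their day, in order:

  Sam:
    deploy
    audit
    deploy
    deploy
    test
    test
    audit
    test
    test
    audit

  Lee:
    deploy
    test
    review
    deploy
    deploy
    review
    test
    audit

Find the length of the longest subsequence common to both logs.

5

Match deploy at Sam[1]=Lee[1]; then deploy at Sam[3]=Lee[4]; then deploy at Sam[4]=Lee[5]; then test at Sam[9]=Lee[7]; then audit at Sam[10]=Lee[8] — 5 tasks in the same relative order in both. Since dp[10][8] = 5, nothing longer is possible.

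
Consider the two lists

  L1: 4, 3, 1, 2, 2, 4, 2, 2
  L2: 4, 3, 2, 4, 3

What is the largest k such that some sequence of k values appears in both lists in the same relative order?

4

Let dp[i][j] be the LCS length of the first i values of L1 and the first j values of L2. dp[i][j] = dp[i-1][j-1]+1 when the i-th and j-th values match, else max(dp[i-1][j], dp[i][j-1]).
    ·  4  3  2  4  3
 ·  0  0  0  0  0  0
 4  0  1  1  1  1  1
 3  0  1  2  2  2  2
 1  0  1  2  2  2  2
 2  0  1  2  3  3  3
 2  0  1  2  3  3  3
 4  0  1  2  3  4  4
 2  0  1  2  3  4  4
 2  0  1  2  3  4  4
dp[8][5] = 4. One LCS (by backtracking along matches): 4, 3, 2, 4.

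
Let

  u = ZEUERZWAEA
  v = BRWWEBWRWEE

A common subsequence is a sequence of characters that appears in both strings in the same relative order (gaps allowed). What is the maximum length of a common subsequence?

4

Match E at u[2]=v[5], then R at u[5]=v[8], then W at u[7]=v[9], then E at u[9]=v[11] — 4 characters in the same relative order in both, and the DP table's final entry dp[10][11] is also 4, so no common subsequence is longer.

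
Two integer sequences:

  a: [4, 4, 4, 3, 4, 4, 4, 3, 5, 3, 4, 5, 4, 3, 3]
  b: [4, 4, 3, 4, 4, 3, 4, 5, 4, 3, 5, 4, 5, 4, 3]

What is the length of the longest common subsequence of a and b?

Match 4 [1,2] → 4 [2,4] → 4 [3,5] → 3 [4,6] → 4 [5,7] → 4 [7,9] → 3 [8,10] → 5 [9,11] → 4 [11,12] → 5 [12,13] → 4 [13,14] → 3 [15,15] — 12 values in the same relative order in both, and the DP table's final entry dp[15][15] is also 12, so no common subsequence is longer.

12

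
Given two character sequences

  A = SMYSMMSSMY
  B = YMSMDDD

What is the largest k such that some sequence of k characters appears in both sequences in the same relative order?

4

Pick Y (A #3, B #1) → M (A #6, B #2) → S (A #8, B #3) → M (A #9, B #4); all 4 characters appear in both, in order, and the DP table's final entry dp[10][7] is also 4, so no common subsequence is longer.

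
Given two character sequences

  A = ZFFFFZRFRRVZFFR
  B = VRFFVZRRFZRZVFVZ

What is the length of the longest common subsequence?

Pick F (A #2, B #3); then F (A #3, B #4); then F (A #5, B #9); then Z (A #6, B #10); then R (A #7, B #11); then F (A #8, B #14); then V (A #11, B #15); then Z (A #12, B #16); all 8 characters appear in both, in order. Since dp[15][16] = 8, nothing longer is possible.

8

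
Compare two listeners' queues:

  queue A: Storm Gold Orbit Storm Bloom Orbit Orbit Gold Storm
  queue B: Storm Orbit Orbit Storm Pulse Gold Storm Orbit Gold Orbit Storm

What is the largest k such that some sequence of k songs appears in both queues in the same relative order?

6

One common subsequence of length 6: Storm at queue A[1]=queue B[4], Gold at queue A[2]=queue B[6], Storm at queue A[4]=queue B[7], Orbit at queue A[6]=queue B[8], Orbit at queue A[7]=queue B[10], Storm at queue A[9]=queue B[11], and the DP table's final entry dp[9][11] is also 6, so no common subsequence is longer.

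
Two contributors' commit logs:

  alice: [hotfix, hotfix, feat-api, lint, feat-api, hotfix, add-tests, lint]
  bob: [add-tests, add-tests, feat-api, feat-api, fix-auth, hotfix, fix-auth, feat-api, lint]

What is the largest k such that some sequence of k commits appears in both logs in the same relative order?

One common subsequence of length 4: feat-api (alice #3, bob #3); then feat-api (alice #5, bob #4); then hotfix (alice #6, bob #6); then lint (alice #8, bob #9). The LCS DP gives dp[8][9] = 4, so this is optimal.

4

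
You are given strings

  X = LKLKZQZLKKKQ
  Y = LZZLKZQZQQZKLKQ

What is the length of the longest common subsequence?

One common subsequence of length 9: L [1,1], L [3,4], K [4,5], Z [5,8], Q [6,10], Z [7,11], L [8,13], K [11,14], Q [12,15], and the DP table's final entry dp[12][15] is also 9, so no common subsequence is longer.

9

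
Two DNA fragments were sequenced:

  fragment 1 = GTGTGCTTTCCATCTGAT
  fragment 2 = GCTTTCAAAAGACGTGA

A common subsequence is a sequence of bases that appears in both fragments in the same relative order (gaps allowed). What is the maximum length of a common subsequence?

11

Pick G at fragment 1[5]=fragment 2[1] → C at fragment 1[6]=fragment 2[2] → T at fragment 1[7]=fragment 2[3] → T at fragment 1[8]=fragment 2[4] → T at fragment 1[9]=fragment 2[5] → C at fragment 1[10]=fragment 2[6] → A at fragment 1[12]=fragment 2[12] → C at fragment 1[14]=fragment 2[13] → T at fragment 1[15]=fragment 2[15] → G at fragment 1[16]=fragment 2[16] → A at fragment 1[17]=fragment 2[17]; all 11 bases appear in both, in order. Since dp[18][17] = 11, nothing longer is possible.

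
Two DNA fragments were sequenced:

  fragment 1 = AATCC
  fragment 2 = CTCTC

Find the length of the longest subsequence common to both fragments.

One common subsequence of length 3: T at fragment 1[3]=fragment 2[2]; then C at fragment 1[4]=fragment 2[3]; then C at fragment 1[5]=fragment 2[5]. dp[5][5] = 3 confirms this is the maximum.

3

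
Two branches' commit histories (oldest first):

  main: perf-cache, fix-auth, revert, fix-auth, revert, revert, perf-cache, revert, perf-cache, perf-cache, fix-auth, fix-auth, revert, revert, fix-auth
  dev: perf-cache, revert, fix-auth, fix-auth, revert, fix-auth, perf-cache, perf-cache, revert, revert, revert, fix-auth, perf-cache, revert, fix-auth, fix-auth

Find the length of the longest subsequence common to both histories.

One common subsequence of length 10: perf-cache at main[1]=dev[1], fix-auth at main[2]=dev[4], revert at main[3]=dev[5], fix-auth at main[4]=dev[6], revert at main[5]=dev[10], revert at main[6]=dev[11], perf-cache at main[7]=dev[13], revert at main[8]=dev[14], fix-auth at main[12]=dev[15], fix-auth at main[15]=dev[16]. Since dp[15][16] = 10, nothing longer is possible.

10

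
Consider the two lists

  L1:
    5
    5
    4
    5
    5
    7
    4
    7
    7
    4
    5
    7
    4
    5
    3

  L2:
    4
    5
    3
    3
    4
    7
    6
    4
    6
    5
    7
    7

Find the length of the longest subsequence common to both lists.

Pick 4 at L1[3]=L2[1], 5 at L1[4]=L2[2], 4 at L1[7]=L2[5], 7 at L1[8]=L2[6], 4 at L1[10]=L2[8], 5 at L1[11]=L2[10], 7 at L1[12]=L2[12]; all 7 values appear in both, in order. dp[15][12] = 7 confirms this is the maximum.

7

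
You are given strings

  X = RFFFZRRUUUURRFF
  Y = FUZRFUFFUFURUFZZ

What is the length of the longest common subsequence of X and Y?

Taking R [1,4] → F [2,5] → F [3,7] → F [4,8] → U [8,9] → U [9,11] → U [11,13] → F [14,14] gives a common subsequence of length 8, and the DP table's final entry dp[15][16] is also 8, so no common subsequence is longer.

8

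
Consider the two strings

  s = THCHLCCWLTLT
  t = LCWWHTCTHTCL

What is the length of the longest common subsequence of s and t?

Taking T [1,6], then C [3,7], then H [4,9], then C [7,11], then L [11,12] gives a common subsequence of length 5. The LCS DP gives dp[12][12] = 5, so this is optimal.

5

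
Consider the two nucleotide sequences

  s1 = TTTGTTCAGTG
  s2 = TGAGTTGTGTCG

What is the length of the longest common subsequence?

8

Taking T (s1 #1, s2 #1) → T (s1 #2, s2 #5) → T (s1 #3, s2 #6) → G (s1 #4, s2 #7) → T (s1 #5, s2 #8) → T (s1 #6, s2 #10) → C (s1 #7, s2 #11) → G (s1 #11, s2 #12) gives a common subsequence of length 8. The LCS DP gives dp[11][12] = 8, so this is optimal.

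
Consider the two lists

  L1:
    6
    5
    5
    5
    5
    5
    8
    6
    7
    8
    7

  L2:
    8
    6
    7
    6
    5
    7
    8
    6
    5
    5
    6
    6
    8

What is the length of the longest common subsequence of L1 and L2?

Match 6 [1,4], 5 [2,5], 5 [3,9], 5 [4,10], 6 [8,12], 8 [10,13] — 6 values in the same relative order in both. The LCS DP gives dp[11][13] = 6, so this is optimal.

6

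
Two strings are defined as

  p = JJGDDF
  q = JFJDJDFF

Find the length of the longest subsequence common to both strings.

Let dp[i][j] be the LCS length of the first i characters of p and the first j characters of q. dp[i][j] = dp[i-1][j-1]+1 when the i-th and j-th characters match, else max(dp[i-1][j], dp[i][j-1]).
    ·  J  F  J  D  J  D  F  F
 ·  0  0  0  0  0  0  0  0  0
 J  0  1  1  1  1  1  1  1  1
 J  0  1  1  2  2  2  2  2  2
 G  0  1  1  2  2  2  2  2  2
 D  0  1  1  2  3  3  3  3  3
 D  0  1  1  2  3  3  4  4  4
 F  0  1  2  2  3  3  4  5  5
dp[6][8] = 5. One LCS (by backtracking along matches): JJDDF.

5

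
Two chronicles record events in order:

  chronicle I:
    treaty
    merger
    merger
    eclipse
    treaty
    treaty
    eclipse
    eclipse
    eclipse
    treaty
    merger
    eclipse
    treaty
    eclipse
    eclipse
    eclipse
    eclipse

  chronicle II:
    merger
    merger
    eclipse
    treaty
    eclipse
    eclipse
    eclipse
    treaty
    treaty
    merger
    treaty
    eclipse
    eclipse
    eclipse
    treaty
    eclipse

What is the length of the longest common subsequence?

14

Match merger (chronicle I #2, chronicle II #1), then merger (chronicle I #3, chronicle II #2), then eclipse (chronicle I #4, chronicle II #3), then treaty (chronicle I #6, chronicle II #4), then eclipse (chronicle I #7, chronicle II #5), then eclipse (chronicle I #8, chronicle II #6), then eclipse (chronicle I #9, chronicle II #7), then treaty (chronicle I #10, chronicle II #9), then merger (chronicle I #11, chronicle II #10), then treaty (chronicle I #13, chronicle II #11), then eclipse (chronicle I #14, chronicle II #12), then eclipse (chronicle I #15, chronicle II #13), then eclipse (chronicle I #16, chronicle II #14), then eclipse (chronicle I #17, chronicle II #16) — 14 events in the same relative order in both. Since dp[17][16] = 14, nothing longer is possible.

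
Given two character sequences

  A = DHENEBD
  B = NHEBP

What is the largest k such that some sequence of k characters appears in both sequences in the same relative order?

Pick H at A[2]=B[2] → E at A[5]=B[3] → B at A[6]=B[4]; all 3 characters appear in both, in order, and the DP table's final entry dp[7][5] is also 3, so no common subsequence is longer.

3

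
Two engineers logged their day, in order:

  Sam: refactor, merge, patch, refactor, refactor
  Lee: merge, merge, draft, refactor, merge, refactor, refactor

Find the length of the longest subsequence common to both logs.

Taking refactor [1,4], merge [2,5], refactor [4,6], refactor [5,7] gives a common subsequence of length 4. Since dp[5][7] = 4, nothing longer is possible.

4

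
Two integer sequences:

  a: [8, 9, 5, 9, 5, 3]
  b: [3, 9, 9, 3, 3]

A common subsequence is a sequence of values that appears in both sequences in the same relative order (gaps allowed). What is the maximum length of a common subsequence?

3

One common subsequence of length 3: 9 (a #2, b #2) → 9 (a #4, b #3) → 3 (a #6, b #5). The LCS DP gives dp[6][5] = 3, so this is optimal.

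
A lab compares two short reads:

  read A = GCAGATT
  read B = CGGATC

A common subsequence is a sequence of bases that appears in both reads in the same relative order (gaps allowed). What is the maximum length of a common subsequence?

4

One common subsequence of length 4: G (read A #1, read B #2) → G (read A #4, read B #3) → A (read A #5, read B #4) → T (read A #6, read B #5). Since dp[7][6] = 4, nothing longer is possible.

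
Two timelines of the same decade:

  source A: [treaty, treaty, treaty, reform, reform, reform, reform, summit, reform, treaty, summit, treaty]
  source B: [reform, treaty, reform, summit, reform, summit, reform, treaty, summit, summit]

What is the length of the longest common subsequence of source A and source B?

One common subsequence of length 7: treaty [3,2], then reform [4,3], then reform [7,5], then summit [8,6], then reform [9,7], then treaty [10,8], then summit [11,10]. The LCS DP gives dp[12][10] = 7, so this is optimal.

7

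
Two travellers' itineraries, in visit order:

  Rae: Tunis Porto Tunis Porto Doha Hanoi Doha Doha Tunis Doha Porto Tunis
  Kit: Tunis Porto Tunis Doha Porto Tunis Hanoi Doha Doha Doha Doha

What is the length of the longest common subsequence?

Taking Tunis [1,1], Porto [2,2], Tunis [3,3], Porto [4,5], Doha [5,8], Doha [7,9], Doha [8,10], Doha [10,11] gives a common subsequence of length 8. dp[12][11] = 8 confirms this is the maximum.

8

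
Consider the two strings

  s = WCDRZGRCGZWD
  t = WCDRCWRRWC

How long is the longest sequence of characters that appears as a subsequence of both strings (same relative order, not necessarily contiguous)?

6

Let dp[i][j] be the LCS length of the first i characters of s and the first j characters of t. dp[i][j] = dp[i-1][j-1]+1 when the i-th and j-th characters match, else max(dp[i-1][j], dp[i][j-1]).
    ·  W  C  D  R  C  W  R  R  W  C
 ·  0  0  0  0  0  0  0  0  0  0  0
 W  0  1  1  1  1  1  1  1  1  1  1
 C  0  1  2  2  2  2  2  2  2  2  2
 D  0  1  2  3  3  3  3  3  3  3  3
 R  0  1  2  3  4  4  4  4  4  4  4
 Z  0  1  2  3  4  4  4  4  4  4  4
 G  0  1  2  3  4  4  4  4  4  4  4
 R  0  1  2  3  4  4  4  5  5  5  5
 C  0  1  2  3  4  5  5  5  5  5  6
 G  0  1  2  3  4  5  5  5  5  5  6
 Z  0  1  2  3  4  5  5  5  5  5  6
 W  0  1  2  3  4  5  6  6  6  6  6
 D  0  1  2  3  4  5  6  6  6  6  6
dp[12][10] = 6. One LCS (by backtracking along matches): WCDRRC.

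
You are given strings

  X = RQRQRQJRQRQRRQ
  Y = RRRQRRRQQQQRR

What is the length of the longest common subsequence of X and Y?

Pick R (X #1, Y #3), then Q (X #2, Y #4), then R (X #3, Y #7), then Q (X #4, Y #8), then Q (X #6, Y #9), then Q (X #9, Y #10), then Q (X #11, Y #11), then R (X #12, Y #12), then R (X #13, Y #13); all 9 characters appear in both, in order. Since dp[14][13] = 9, nothing longer is possible.

9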